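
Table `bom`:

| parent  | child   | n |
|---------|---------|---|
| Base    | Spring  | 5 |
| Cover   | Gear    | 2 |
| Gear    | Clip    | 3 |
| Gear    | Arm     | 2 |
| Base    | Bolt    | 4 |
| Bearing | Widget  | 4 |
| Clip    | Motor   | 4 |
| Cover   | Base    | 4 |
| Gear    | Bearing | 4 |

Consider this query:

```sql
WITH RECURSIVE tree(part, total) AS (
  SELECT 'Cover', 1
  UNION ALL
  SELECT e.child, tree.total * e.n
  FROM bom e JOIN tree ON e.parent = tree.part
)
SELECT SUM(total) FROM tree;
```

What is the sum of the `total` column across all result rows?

Base: (Cover, total=1).
Iteration 1: components of {Cover} -> Base = 1*4 = 4, Gear = 1*2 = 2.
Iteration 2: components of {Base,Gear} -> Arm = 2*2 = 4, Bearing = 2*4 = 8, Bolt = 4*4 = 16, Clip = 2*3 = 6, Spring = 4*5 = 20.
Iteration 3: components of {Arm,Bearing,Bolt,Clip,Spring} -> Motor = 6*4 = 24, Widget = 8*4 = 32.
Iteration 4: no further components; recursion stops.
SUM(total) = 1 + 4 + 2 + 20 + 16 + 6 + 8 + 4 + 24 + 32 = 117.

117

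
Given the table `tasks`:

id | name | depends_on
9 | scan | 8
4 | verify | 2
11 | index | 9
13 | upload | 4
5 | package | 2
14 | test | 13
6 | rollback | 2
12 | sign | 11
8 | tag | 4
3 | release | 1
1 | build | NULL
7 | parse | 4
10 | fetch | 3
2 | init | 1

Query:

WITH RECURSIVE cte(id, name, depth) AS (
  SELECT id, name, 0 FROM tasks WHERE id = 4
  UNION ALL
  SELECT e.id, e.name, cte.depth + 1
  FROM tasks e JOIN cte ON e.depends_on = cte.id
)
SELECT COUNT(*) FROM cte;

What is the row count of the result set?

Base: id=4 (verify) at depth 0.
Iteration 1: rows with depends_on in {4} -> parse (id 7, depth 1), tag (id 8, depth 1), upload (id 13, depth 1).
Iteration 2: rows with depends_on in {7,8,13} -> scan (id 9, depth 2), test (id 14, depth 2).
Iteration 3: rows with depends_on in {9,14} -> index (id 11, depth 3).
Iteration 4: rows with depends_on in {11} -> sign (id 12, depth 4).
Iteration 5: no rows with depends_on in {12}; recursion stops.
Total rows emitted: 8.

8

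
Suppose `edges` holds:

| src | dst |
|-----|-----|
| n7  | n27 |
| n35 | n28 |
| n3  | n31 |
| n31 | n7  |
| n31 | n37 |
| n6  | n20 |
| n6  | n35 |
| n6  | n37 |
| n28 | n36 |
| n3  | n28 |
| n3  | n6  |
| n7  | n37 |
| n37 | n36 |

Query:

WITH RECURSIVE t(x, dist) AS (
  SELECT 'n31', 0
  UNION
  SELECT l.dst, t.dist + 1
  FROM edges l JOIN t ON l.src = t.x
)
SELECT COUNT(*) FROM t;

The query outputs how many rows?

7

Base: (n31, dist=0).
Iteration 1: edges from {n31} -> (n37, dist=1), (n7, dist=1).
Iteration 2: edges from {n37,n7} -> (n27, dist=2), (n36, dist=2), (n37, dist=2).
Iteration 3: edges from {n27,n36,n37} -> (n36, dist=3).
Iteration 4: no outgoing edges from {n36}; recursion stops.
Total rows emitted: 7.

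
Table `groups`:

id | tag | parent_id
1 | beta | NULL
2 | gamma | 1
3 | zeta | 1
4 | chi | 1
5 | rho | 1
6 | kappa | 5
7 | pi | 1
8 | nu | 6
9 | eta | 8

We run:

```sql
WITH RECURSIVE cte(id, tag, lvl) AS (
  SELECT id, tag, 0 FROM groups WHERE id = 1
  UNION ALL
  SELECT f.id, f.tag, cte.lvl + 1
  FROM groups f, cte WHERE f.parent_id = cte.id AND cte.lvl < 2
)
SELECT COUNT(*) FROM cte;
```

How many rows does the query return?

Base: id=1 (beta) at lvl 0.
Iteration 1: rows with parent_id in {1} -> gamma (id 2, lvl 1), zeta (id 3, lvl 1), chi (id 4, lvl 1), rho (id 5, lvl 1), pi (id 7, lvl 1).
Iteration 2: rows with parent_id in {2,3,4,5,7} -> kappa (id 6, lvl 2).
Iteration 3: lvl < 2 fails for all current rows; recursion stops.
Total rows emitted: 7.

7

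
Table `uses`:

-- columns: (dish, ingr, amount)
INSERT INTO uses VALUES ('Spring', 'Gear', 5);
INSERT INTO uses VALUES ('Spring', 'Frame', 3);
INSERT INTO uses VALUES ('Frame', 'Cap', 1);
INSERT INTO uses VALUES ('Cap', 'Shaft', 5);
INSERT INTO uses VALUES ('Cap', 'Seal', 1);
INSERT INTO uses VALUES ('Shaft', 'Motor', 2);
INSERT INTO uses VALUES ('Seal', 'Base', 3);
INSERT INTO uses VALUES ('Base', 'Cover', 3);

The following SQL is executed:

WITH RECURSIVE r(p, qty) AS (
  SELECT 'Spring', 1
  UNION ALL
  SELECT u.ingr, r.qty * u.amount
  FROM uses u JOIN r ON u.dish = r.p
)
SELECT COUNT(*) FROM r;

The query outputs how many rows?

Base: (Spring, qty=1).
Iteration 1: components of {Spring} -> Frame = 1*3 = 3, Gear = 1*5 = 5.
Iteration 2: components of {Frame,Gear} -> Cap = 3*1 = 3.
Iteration 3: components of {Cap} -> Seal = 3*1 = 3, Shaft = 3*5 = 15.
Iteration 4: components of {Seal,Shaft} -> Base = 3*3 = 9, Motor = 15*2 = 30.
Iteration 5: components of {Base,Motor} -> Cover = 9*3 = 27.
Iteration 6: no further components; recursion stops.
Total rows emitted: 9.

9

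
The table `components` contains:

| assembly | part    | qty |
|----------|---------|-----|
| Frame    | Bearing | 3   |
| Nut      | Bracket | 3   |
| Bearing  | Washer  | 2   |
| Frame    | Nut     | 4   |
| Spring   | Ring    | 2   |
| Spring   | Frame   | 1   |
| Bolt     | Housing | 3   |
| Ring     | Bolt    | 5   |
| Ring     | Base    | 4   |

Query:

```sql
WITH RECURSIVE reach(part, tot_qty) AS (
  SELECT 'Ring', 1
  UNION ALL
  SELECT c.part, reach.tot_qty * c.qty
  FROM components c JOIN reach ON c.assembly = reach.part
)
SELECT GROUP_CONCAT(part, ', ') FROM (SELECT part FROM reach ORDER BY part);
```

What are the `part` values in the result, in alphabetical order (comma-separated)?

Base: (Ring, tot_qty=1).
Iteration 1: components of {Ring} -> Base = 1*4 = 4, Bolt = 1*5 = 5.
Iteration 2: components of {Base,Bolt} -> Housing = 5*3 = 15.
Iteration 3: no further components; recursion stops.

Base, Bolt, Housing, Ring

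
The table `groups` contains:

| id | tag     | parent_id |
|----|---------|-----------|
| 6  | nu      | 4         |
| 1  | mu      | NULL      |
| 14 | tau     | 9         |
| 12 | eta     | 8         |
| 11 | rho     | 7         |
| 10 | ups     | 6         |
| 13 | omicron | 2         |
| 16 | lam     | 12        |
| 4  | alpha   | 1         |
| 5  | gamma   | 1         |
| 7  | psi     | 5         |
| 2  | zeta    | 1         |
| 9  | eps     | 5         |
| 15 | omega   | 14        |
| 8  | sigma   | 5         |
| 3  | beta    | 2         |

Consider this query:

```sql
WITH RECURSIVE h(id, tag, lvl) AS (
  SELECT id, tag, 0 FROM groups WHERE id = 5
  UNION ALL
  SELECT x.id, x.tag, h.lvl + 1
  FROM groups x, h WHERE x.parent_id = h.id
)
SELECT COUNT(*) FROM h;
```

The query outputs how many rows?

9

Base: id=5 (gamma) at lvl 0.
Iteration 1: rows with parent_id in {5} -> psi (id 7, lvl 1), sigma (id 8, lvl 1), eps (id 9, lvl 1).
Iteration 2: rows with parent_id in {7,8,9} -> rho (id 11, lvl 2), eta (id 12, lvl 2), tau (id 14, lvl 2).
Iteration 3: rows with parent_id in {11,12,14} -> omega (id 15, lvl 3), lam (id 16, lvl 3).
Iteration 4: no rows with parent_id in {15,16}; recursion stops.
Total rows emitted: 9.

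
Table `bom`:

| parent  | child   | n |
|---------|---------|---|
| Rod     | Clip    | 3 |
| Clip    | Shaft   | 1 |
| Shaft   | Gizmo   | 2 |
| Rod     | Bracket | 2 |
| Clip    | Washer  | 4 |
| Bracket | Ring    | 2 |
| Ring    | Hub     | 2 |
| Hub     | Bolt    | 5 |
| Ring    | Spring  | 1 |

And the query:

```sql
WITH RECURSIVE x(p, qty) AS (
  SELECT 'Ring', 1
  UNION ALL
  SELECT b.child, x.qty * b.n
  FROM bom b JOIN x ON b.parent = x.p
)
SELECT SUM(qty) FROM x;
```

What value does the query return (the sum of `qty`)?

14

Base: (Ring, qty=1).
Iteration 1: components of {Ring} -> Hub = 1*2 = 2, Spring = 1*1 = 1.
Iteration 2: components of {Hub,Spring} -> Bolt = 2*5 = 10.
Iteration 3: no further components; recursion stops.
SUM(qty) = 1 + 2 + 1 + 10 = 14.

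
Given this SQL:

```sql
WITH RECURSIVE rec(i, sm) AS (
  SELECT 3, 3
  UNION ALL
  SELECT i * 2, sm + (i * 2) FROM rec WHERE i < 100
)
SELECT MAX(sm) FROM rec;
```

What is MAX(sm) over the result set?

381

Base: i=3, sm=3.
Iteration 1: 3 < 100 holds -> i = 3 * 2 = 6, sm = 3 + 6 = 9.
Iteration 2: 6 < 100 holds -> i = 6 * 2 = 12, sm = 9 + 12 = 21.
Iteration 3: 12 < 100 holds -> i = 12 * 2 = 24, sm = 21 + 24 = 45.
Iteration 4: 24 < 100 holds -> i = 24 * 2 = 48, sm = 45 + 48 = 93.
Iteration 5: 48 < 100 holds -> i = 48 * 2 = 96, sm = 93 + 96 = 189.
Iteration 6: 96 < 100 holds -> i = 96 * 2 = 192, sm = 189 + 192 = 381.
Iteration 7: 192 < 100 fails; recursion stops.
sm values: 3, 9, 21, 45, 93, 189, 381; the maximum is 381.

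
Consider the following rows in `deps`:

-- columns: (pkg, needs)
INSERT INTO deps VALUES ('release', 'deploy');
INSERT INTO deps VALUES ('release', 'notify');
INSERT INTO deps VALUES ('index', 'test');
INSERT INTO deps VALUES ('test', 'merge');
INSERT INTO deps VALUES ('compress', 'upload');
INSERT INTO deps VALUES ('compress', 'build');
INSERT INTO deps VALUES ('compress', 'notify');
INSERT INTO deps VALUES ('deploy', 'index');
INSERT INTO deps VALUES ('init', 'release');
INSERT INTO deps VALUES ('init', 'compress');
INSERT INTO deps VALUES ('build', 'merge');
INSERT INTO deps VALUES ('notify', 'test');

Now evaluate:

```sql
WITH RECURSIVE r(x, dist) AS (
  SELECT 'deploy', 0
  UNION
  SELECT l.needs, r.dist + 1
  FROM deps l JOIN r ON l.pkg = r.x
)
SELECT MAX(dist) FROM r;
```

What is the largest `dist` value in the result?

Base: (deploy, dist=0).
Iteration 1: edges from {deploy} -> (index, dist=1).
Iteration 2: edges from {index} -> (test, dist=2).
Iteration 3: edges from {test} -> (merge, dist=3).
Iteration 4: no outgoing edges from {merge}; recursion stops.
dist values: 0, 1, 2, 3; the maximum is 3.

3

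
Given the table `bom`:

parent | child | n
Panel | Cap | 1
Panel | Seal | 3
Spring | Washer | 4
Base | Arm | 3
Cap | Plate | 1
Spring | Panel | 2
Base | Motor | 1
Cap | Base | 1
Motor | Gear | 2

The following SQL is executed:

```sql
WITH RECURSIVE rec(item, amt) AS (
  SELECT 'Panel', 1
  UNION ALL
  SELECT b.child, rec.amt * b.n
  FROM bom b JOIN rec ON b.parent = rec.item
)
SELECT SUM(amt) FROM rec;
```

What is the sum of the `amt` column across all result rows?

Base: (Panel, amt=1).
Iteration 1: components of {Panel} -> Cap = 1*1 = 1, Seal = 1*3 = 3.
Iteration 2: components of {Cap,Seal} -> Base = 1*1 = 1, Plate = 1*1 = 1.
Iteration 3: components of {Base,Plate} -> Arm = 1*3 = 3, Motor = 1*1 = 1.
Iteration 4: components of {Arm,Motor} -> Gear = 1*2 = 2.
Iteration 5: no further components; recursion stops.
SUM(amt) = 1 + 1 + 3 + 1 + 1 + 3 + 1 + 2 = 13.

13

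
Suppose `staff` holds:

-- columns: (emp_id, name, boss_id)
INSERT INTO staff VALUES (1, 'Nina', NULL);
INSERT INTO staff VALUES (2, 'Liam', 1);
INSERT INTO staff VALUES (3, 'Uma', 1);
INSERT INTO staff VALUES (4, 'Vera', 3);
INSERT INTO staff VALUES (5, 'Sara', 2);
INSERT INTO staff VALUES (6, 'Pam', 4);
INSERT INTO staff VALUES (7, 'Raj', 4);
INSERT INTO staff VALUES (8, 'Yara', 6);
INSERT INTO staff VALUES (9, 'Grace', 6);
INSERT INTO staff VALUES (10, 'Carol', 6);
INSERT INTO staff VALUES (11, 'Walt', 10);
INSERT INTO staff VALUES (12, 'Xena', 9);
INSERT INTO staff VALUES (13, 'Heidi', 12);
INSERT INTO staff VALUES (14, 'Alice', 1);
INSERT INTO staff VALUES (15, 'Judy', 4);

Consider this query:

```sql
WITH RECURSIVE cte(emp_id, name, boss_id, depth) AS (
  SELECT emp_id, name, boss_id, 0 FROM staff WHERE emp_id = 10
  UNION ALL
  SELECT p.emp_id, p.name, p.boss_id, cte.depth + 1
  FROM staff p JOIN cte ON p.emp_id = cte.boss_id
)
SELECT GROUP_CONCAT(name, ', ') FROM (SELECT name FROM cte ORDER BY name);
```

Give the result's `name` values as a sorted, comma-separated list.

Base: emp_id=10 (Carol), boss_id=6, depth 0.
Iteration 1: join on emp_id=6 -> Pam (id 6, boss_id=4, depth 1).
Iteration 2: join on emp_id=4 -> Vera (id 4, boss_id=3, depth 2).
Iteration 3: join on emp_id=3 -> Uma (id 3, boss_id=1, depth 3).
Iteration 4: join on emp_id=1 -> Nina (id 1, boss_id=NULL, depth 4).
Iteration 5: boss_id is NULL; no match; recursion stops.

Carol, Nina, Pam, Uma, Vera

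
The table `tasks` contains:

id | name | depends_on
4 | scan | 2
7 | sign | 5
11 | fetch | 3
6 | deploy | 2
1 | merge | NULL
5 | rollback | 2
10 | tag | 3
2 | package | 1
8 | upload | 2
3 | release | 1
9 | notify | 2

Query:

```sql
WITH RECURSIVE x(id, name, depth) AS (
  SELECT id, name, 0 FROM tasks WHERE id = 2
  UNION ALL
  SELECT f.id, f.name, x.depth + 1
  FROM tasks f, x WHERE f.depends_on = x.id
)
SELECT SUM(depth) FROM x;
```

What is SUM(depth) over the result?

Base: id=2 (package) at depth 0.
Iteration 1: rows with depends_on in {2} -> scan (id 4, depth 1), rollback (id 5, depth 1), deploy (id 6, depth 1), upload (id 8, depth 1), notify (id 9, depth 1).
Iteration 2: rows with depends_on in {4,5,6,8,9} -> sign (id 7, depth 2).
Iteration 3: no rows with depends_on in {7}; recursion stops.
SUM(depth) = 0 + 1 + 1 + 1 + 1 + 1 + 2 = 7.

7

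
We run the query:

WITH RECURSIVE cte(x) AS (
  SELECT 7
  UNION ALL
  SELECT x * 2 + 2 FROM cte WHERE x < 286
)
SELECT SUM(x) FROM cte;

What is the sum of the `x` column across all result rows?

Base: x=7.
Iteration 1: 7 < 286 holds -> x = 7 * 2 + 2 = 16.
Iteration 2: 16 < 286 holds -> x = 16 * 2 + 2 = 34.
Iteration 3: 34 < 286 holds -> x = 34 * 2 + 2 = 70.
Iteration 4: 70 < 286 holds -> x = 70 * 2 + 2 = 142.
Iteration 5: 142 < 286 holds -> x = 142 * 2 + 2 = 286.
Iteration 6: 286 < 286 fails; recursion stops.
SUM(x) = 7 + 16 + 34 + 70 + 142 + 286 = 555.

555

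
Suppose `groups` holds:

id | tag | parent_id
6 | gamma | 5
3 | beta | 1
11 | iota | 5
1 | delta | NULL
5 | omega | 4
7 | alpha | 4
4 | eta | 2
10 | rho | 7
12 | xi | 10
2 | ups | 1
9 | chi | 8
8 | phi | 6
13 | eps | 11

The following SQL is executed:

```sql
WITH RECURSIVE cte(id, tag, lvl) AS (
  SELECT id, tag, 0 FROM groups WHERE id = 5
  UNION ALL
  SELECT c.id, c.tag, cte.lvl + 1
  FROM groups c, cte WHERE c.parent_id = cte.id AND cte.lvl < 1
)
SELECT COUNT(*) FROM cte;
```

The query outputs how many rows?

3

Base: id=5 (omega) at lvl 0.
Iteration 1: rows with parent_id in {5} -> gamma (id 6, lvl 1), iota (id 11, lvl 1).
Iteration 2: lvl < 1 fails for all current rows; recursion stops.
Total rows emitted: 3.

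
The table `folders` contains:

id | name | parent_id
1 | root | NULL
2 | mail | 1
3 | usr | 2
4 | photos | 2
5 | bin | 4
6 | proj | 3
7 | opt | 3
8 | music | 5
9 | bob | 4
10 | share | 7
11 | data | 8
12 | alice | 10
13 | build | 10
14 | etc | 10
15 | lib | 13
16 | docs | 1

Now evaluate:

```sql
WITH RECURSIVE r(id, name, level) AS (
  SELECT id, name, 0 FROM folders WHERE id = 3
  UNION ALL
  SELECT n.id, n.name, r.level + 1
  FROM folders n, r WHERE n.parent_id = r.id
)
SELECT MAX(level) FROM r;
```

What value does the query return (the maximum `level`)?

Base: id=3 (usr) at level 0.
Iteration 1: rows with parent_id in {3} -> proj (id 6, level 1), opt (id 7, level 1).
Iteration 2: rows with parent_id in {6,7} -> share (id 10, level 2).
Iteration 3: rows with parent_id in {10} -> alice (id 12, level 3), build (id 13, level 3), etc (id 14, level 3).
Iteration 4: rows with parent_id in {12,13,14} -> lib (id 15, level 4).
Iteration 5: no rows with parent_id in {15}; recursion stops.
level values: 0, 1, 1, 2, 3, 3, 3, 4; the maximum is 4.

4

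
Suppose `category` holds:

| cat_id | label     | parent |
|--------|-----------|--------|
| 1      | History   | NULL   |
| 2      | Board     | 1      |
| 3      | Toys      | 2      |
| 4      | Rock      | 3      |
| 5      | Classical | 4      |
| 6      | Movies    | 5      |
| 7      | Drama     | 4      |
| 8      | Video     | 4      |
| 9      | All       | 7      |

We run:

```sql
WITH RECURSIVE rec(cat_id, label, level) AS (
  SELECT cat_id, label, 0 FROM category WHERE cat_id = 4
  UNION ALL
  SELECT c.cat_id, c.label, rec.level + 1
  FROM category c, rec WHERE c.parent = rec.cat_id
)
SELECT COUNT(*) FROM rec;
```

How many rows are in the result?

Base: cat_id=4 (Rock) at level 0.
Iteration 1: rows with parent in {4} -> Classical (id 5, level 1), Drama (id 7, level 1), Video (id 8, level 1).
Iteration 2: rows with parent in {5,7,8} -> Movies (id 6, level 2), All (id 9, level 2).
Iteration 3: no rows with parent in {6,9}; recursion stops.
Total rows emitted: 6.

6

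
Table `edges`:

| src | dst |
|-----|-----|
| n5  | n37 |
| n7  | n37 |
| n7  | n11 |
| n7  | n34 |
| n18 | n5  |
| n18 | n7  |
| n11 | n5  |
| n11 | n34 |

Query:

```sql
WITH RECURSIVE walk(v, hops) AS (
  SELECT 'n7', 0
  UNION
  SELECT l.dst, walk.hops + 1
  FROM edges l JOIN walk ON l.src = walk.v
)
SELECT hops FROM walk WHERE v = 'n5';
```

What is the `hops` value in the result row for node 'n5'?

2

Base: (n7, hops=0).
Iteration 1: edges from {n7} -> (n11, hops=1), (n34, hops=1), (n37, hops=1).
Iteration 2: edges from {n11,n34,n37} -> (n34, hops=2), (n5, hops=2).
Iteration 3: edges from {n34,n5} -> (n37, hops=3).
Iteration 4: no outgoing edges from {n37}; recursion stops.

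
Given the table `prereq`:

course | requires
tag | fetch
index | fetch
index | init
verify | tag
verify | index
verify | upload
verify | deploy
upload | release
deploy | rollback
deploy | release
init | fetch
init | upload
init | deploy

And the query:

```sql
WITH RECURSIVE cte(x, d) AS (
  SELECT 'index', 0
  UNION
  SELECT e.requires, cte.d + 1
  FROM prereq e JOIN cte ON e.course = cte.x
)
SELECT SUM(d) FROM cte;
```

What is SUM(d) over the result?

Base: (index, d=0).
Iteration 1: edges from {index} -> (fetch, d=1), (init, d=1).
Iteration 2: edges from {fetch,init} -> (deploy, d=2), (fetch, d=2), (upload, d=2).
Iteration 3: edges from {deploy,fetch,upload} -> (release, d=3), (rollback, d=3). [UNION drops 1 duplicate row(s)]
Iteration 4: no outgoing edges from {release,rollback}; recursion stops.
SUM(d) = 0 + 1 + 1 + 2 + 2 + 2 + 3 + 3 = 14.

14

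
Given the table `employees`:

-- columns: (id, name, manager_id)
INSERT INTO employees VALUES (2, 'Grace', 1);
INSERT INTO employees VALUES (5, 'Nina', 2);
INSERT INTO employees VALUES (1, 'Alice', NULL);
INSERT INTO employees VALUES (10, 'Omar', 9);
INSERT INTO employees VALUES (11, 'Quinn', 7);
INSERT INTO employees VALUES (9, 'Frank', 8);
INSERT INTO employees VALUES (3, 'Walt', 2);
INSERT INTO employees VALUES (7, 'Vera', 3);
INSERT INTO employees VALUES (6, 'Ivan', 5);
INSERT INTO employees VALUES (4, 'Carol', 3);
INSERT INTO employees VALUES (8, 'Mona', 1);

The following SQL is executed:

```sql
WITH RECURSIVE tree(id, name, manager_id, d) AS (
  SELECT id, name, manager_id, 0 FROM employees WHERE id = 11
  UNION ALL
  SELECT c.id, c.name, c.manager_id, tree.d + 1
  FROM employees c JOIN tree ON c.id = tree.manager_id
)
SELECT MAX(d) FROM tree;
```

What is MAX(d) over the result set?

Base: id=11 (Quinn), manager_id=7, d 0.
Iteration 1: join on id=7 -> Vera (id 7, manager_id=3, d 1).
Iteration 2: join on id=3 -> Walt (id 3, manager_id=2, d 2).
Iteration 3: join on id=2 -> Grace (id 2, manager_id=1, d 3).
Iteration 4: join on id=1 -> Alice (id 1, manager_id=NULL, d 4).
Iteration 5: manager_id is NULL; no match; recursion stops.
d values: 0, 1, 2, 3, 4; the maximum is 4.

4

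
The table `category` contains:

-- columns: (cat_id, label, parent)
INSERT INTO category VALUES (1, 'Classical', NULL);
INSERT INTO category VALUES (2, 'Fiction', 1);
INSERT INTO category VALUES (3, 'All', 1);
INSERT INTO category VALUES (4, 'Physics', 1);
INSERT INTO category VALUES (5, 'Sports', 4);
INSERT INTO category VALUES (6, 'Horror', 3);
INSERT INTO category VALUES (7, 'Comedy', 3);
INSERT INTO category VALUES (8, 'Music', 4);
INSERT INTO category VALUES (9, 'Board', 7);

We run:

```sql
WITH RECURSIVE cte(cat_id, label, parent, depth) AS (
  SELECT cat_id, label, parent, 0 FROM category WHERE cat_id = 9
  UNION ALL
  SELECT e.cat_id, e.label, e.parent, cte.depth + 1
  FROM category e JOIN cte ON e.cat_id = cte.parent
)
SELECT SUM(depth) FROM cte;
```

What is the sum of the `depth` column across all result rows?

6

Base: cat_id=9 (Board), parent=7, depth 0.
Iteration 1: join on cat_id=7 -> Comedy (id 7, parent=3, depth 1).
Iteration 2: join on cat_id=3 -> All (id 3, parent=1, depth 2).
Iteration 3: join on cat_id=1 -> Classical (id 1, parent=NULL, depth 3).
Iteration 4: parent is NULL; no match; recursion stops.
SUM(depth) = 0 + 1 + 2 + 3 = 6.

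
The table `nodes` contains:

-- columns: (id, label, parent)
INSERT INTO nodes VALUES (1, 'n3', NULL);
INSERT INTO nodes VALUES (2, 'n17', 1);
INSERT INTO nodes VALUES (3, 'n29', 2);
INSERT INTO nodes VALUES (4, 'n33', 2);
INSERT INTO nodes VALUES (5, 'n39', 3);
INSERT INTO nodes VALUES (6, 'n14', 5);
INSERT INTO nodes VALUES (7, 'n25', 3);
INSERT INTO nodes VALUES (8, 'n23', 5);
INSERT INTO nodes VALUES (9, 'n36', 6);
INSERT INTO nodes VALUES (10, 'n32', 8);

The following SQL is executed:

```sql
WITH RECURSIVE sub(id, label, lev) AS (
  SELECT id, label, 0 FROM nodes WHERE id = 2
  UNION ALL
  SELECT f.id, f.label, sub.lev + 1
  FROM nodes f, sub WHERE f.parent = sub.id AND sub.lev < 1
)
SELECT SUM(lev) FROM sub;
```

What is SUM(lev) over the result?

Base: id=2 (n17) at lev 0.
Iteration 1: rows with parent in {2} -> n29 (id 3, lev 1), n33 (id 4, lev 1).
Iteration 2: lev < 1 fails for all current rows; recursion stops.
SUM(lev) = 0 + 1 + 1 = 2.

2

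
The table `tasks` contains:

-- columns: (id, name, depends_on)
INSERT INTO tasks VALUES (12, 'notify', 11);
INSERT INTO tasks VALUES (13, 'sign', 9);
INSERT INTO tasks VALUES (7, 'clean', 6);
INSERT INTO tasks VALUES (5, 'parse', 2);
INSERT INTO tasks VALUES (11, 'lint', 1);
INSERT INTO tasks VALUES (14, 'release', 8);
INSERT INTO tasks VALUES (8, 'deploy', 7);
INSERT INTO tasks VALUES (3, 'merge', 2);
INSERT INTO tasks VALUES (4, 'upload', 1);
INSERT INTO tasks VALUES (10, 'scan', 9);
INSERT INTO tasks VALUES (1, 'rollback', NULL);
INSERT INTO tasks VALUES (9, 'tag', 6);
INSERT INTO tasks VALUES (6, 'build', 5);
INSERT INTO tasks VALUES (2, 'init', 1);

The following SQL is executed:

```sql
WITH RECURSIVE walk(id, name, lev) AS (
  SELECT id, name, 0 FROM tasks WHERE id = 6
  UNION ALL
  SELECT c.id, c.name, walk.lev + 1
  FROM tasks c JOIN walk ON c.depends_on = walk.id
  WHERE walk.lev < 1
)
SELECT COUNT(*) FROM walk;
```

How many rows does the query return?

Base: id=6 (build) at lev 0.
Iteration 1: rows with depends_on in {6} -> clean (id 7, lev 1), tag (id 9, lev 1).
Iteration 2: lev < 1 fails for all current rows; recursion stops.
Total rows emitted: 3.

3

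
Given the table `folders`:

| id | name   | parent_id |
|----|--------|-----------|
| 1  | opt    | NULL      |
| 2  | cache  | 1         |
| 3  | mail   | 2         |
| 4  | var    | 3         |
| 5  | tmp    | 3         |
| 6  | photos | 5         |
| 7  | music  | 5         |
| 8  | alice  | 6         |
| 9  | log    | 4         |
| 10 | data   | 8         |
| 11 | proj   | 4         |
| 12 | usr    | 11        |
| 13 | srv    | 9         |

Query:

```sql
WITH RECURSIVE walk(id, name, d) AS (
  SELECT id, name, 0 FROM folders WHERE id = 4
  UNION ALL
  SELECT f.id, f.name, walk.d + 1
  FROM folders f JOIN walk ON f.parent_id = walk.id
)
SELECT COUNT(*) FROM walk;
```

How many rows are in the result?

5

Base: id=4 (var) at d 0.
Iteration 1: rows with parent_id in {4} -> log (id 9, d 1), proj (id 11, d 1).
Iteration 2: rows with parent_id in {9,11} -> usr (id 12, d 2), srv (id 13, d 2).
Iteration 3: no rows with parent_id in {12,13}; recursion stops.
Total rows emitted: 5.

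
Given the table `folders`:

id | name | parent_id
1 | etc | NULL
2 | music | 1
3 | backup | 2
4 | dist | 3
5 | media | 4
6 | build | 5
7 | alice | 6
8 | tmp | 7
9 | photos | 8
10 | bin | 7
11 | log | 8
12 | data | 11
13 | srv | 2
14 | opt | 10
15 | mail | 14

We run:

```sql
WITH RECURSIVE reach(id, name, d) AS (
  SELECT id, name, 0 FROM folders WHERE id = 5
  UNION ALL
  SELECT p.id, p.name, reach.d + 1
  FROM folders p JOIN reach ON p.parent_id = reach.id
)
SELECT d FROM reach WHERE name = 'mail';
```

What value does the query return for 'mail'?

Base: id=5 (media) at d 0.
Iteration 1: rows with parent_id in {5} -> build (id 6, d 1).
Iteration 2: rows with parent_id in {6} -> alice (id 7, d 2).
Iteration 3: rows with parent_id in {7} -> tmp (id 8, d 3), bin (id 10, d 3).
Iteration 4: rows with parent_id in {8,10} -> photos (id 9, d 4), log (id 11, d 4), opt (id 14, d 4).
Iteration 5: rows with parent_id in {9,11,14} -> data (id 12, d 5), mail (id 15, d 5).
Iteration 6: no rows with parent_id in {12,15}; recursion stops.

5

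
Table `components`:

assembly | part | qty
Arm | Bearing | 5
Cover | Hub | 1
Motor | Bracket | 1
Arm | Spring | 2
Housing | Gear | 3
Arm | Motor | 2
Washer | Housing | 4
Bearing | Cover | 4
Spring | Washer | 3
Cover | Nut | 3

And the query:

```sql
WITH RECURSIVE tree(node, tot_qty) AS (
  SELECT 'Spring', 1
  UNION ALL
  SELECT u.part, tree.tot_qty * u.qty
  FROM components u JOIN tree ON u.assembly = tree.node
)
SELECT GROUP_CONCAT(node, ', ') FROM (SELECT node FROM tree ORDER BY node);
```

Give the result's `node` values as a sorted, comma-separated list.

Gear, Housing, Spring, Washer

Base: (Spring, tot_qty=1).
Iteration 1: components of {Spring} -> Washer = 1*3 = 3.
Iteration 2: components of {Washer} -> Housing = 3*4 = 12.
Iteration 3: components of {Housing} -> Gear = 12*3 = 36.
Iteration 4: no further components; recursion stops.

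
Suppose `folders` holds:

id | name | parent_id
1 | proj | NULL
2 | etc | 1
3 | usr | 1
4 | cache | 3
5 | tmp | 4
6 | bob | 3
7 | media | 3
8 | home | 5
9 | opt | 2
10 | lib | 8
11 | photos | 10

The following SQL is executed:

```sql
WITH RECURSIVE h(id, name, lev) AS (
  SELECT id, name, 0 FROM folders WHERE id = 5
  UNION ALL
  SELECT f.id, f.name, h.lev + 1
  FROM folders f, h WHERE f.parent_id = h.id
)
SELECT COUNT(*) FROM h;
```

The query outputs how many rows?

Base: id=5 (tmp) at lev 0.
Iteration 1: rows with parent_id in {5} -> home (id 8, lev 1).
Iteration 2: rows with parent_id in {8} -> lib (id 10, lev 2).
Iteration 3: rows with parent_id in {10} -> photos (id 11, lev 3).
Iteration 4: no rows with parent_id in {11}; recursion stops.
Total rows emitted: 4.

4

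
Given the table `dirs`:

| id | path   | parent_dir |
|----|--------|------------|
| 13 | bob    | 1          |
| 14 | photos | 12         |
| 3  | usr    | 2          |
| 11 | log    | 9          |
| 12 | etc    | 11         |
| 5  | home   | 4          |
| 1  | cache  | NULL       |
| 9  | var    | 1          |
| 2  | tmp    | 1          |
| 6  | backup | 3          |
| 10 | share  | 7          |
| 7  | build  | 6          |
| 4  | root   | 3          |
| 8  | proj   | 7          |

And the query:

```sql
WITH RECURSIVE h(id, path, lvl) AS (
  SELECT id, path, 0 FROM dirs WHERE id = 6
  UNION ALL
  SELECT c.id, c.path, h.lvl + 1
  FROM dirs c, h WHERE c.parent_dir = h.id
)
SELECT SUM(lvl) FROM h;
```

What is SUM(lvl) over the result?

5

Base: id=6 (backup) at lvl 0.
Iteration 1: rows with parent_dir in {6} -> build (id 7, lvl 1).
Iteration 2: rows with parent_dir in {7} -> proj (id 8, lvl 2), share (id 10, lvl 2).
Iteration 3: no rows with parent_dir in {8,10}; recursion stops.
SUM(lvl) = 0 + 1 + 2 + 2 = 5.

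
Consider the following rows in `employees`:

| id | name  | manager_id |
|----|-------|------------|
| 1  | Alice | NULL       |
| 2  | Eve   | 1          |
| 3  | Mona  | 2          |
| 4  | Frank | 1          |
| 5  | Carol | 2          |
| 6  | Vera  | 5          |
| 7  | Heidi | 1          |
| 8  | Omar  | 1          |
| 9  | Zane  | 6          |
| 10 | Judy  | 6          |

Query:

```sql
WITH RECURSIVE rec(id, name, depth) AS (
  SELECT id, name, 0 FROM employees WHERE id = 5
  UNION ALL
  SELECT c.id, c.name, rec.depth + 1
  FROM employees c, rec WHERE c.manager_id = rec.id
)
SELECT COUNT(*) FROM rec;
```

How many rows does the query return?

4

Base: id=5 (Carol) at depth 0.
Iteration 1: rows with manager_id in {5} -> Vera (id 6, depth 1).
Iteration 2: rows with manager_id in {6} -> Zane (id 9, depth 2), Judy (id 10, depth 2).
Iteration 3: no rows with manager_id in {9,10}; recursion stops.
Total rows emitted: 4.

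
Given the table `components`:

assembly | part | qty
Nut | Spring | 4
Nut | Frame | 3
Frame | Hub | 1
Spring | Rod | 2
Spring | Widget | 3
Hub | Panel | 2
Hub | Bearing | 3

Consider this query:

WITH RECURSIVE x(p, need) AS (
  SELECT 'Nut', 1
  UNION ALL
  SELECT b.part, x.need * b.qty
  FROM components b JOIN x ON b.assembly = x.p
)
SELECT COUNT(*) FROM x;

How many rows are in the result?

Base: (Nut, need=1).
Iteration 1: components of {Nut} -> Frame = 1*3 = 3, Spring = 1*4 = 4.
Iteration 2: components of {Frame,Spring} -> Hub = 3*1 = 3, Rod = 4*2 = 8, Widget = 4*3 = 12.
Iteration 3: components of {Hub,Rod,Widget} -> Bearing = 3*3 = 9, Panel = 3*2 = 6.
Iteration 4: no further components; recursion stops.
Total rows emitted: 8.

8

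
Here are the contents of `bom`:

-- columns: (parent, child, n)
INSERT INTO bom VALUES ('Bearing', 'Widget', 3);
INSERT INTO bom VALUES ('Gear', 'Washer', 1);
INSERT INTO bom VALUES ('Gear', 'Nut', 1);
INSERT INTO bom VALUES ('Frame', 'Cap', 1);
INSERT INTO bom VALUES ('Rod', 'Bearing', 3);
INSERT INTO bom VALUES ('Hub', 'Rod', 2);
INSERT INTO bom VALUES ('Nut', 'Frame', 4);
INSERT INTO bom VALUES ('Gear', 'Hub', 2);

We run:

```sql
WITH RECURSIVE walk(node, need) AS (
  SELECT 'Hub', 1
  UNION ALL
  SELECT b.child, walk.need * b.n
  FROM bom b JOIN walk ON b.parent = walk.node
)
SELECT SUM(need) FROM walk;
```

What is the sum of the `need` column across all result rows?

Base: (Hub, need=1).
Iteration 1: components of {Hub} -> Rod = 1*2 = 2.
Iteration 2: components of {Rod} -> Bearing = 2*3 = 6.
Iteration 3: components of {Bearing} -> Widget = 6*3 = 18.
Iteration 4: no further components; recursion stops.
SUM(need) = 1 + 2 + 6 + 18 = 27.

27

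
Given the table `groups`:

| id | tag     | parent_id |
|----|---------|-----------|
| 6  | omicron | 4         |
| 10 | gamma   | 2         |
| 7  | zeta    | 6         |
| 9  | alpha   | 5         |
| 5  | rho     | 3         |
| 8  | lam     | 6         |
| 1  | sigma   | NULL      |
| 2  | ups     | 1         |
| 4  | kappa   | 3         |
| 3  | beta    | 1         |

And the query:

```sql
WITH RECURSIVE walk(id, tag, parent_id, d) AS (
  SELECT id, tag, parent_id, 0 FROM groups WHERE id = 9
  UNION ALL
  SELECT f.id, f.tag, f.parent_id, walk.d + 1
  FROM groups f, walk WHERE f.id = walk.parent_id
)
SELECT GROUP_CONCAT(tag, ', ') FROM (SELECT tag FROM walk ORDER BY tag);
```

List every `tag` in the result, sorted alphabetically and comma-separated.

Base: id=9 (alpha), parent_id=5, d 0.
Iteration 1: join on id=5 -> rho (id 5, parent_id=3, d 1).
Iteration 2: join on id=3 -> beta (id 3, parent_id=1, d 2).
Iteration 3: join on id=1 -> sigma (id 1, parent_id=NULL, d 3).
Iteration 4: parent_id is NULL; no match; recursion stops.

alpha, beta, rho, sigma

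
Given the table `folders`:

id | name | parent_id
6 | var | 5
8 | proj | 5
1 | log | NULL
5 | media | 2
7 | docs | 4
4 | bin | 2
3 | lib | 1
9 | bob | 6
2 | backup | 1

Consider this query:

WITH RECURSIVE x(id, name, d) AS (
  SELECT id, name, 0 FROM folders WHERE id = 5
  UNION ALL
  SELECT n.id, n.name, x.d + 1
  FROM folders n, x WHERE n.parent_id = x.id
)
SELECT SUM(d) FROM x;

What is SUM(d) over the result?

4

Base: id=5 (media) at d 0.
Iteration 1: rows with parent_id in {5} -> var (id 6, d 1), proj (id 8, d 1).
Iteration 2: rows with parent_id in {6,8} -> bob (id 9, d 2).
Iteration 3: no rows with parent_id in {9}; recursion stops.
SUM(d) = 0 + 1 + 1 + 2 = 4.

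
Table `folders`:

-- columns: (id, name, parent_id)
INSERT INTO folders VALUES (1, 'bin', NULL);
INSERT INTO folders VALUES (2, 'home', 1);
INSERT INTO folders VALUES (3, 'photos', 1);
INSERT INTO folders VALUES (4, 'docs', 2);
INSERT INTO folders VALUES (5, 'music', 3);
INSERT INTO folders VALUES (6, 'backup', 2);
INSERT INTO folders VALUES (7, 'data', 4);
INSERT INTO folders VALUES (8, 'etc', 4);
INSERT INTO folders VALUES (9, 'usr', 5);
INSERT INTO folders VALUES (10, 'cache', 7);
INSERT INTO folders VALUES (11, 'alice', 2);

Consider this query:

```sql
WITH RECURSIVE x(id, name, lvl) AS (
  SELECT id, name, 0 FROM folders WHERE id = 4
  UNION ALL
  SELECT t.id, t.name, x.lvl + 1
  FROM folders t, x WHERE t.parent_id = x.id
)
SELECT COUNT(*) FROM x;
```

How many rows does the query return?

Base: id=4 (docs) at lvl 0.
Iteration 1: rows with parent_id in {4} -> data (id 7, lvl 1), etc (id 8, lvl 1).
Iteration 2: rows with parent_id in {7,8} -> cache (id 10, lvl 2).
Iteration 3: no rows with parent_id in {10}; recursion stops.
Total rows emitted: 4.

4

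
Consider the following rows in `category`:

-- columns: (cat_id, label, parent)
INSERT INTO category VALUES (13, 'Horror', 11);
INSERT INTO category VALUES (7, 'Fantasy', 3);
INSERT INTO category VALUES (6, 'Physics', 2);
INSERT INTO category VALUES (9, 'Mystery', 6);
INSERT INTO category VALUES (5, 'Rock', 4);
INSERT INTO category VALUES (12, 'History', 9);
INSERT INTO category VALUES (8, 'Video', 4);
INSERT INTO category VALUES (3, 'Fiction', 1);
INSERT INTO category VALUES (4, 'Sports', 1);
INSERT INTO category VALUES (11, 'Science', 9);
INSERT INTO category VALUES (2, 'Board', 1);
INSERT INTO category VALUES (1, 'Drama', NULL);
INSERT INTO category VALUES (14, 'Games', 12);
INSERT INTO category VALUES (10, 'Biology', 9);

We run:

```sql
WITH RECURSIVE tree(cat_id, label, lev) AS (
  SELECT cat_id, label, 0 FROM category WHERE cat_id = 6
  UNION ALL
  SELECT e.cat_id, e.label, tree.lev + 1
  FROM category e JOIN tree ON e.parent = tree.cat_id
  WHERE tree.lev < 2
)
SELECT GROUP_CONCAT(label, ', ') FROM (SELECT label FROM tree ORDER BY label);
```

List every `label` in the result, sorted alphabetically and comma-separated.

Biology, History, Mystery, Physics, Science

Base: cat_id=6 (Physics) at lev 0.
Iteration 1: rows with parent in {6} -> Mystery (id 9, lev 1).
Iteration 2: rows with parent in {9} -> Biology (id 10, lev 2), Science (id 11, lev 2), History (id 12, lev 2).
Iteration 3: lev < 2 fails for all current rows; recursion stops.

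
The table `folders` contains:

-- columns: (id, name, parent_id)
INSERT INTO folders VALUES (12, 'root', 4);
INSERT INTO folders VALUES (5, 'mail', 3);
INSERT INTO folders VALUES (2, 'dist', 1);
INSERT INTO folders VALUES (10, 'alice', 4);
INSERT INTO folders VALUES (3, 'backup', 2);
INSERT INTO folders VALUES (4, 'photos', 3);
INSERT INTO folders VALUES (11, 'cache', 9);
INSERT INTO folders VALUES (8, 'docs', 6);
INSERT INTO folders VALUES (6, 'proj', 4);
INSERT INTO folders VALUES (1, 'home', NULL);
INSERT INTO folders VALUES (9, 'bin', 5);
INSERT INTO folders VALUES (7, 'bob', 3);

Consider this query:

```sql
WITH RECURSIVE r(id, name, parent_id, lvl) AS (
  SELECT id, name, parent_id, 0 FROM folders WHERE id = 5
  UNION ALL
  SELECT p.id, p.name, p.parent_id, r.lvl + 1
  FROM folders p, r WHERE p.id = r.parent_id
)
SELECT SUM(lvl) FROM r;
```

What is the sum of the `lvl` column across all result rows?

6

Base: id=5 (mail), parent_id=3, lvl 0.
Iteration 1: join on id=3 -> backup (id 3, parent_id=2, lvl 1).
Iteration 2: join on id=2 -> dist (id 2, parent_id=1, lvl 2).
Iteration 3: join on id=1 -> home (id 1, parent_id=NULL, lvl 3).
Iteration 4: parent_id is NULL; no match; recursion stops.
SUM(lvl) = 0 + 1 + 2 + 3 = 6.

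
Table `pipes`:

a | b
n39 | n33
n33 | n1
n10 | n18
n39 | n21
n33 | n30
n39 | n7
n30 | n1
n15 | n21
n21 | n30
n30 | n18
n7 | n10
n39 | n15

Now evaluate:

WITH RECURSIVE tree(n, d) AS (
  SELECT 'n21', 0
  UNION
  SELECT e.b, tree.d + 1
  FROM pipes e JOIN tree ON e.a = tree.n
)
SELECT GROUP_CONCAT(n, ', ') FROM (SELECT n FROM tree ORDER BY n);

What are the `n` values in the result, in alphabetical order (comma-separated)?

Base: (n21, d=0).
Iteration 1: edges from {n21} -> (n30, d=1).
Iteration 2: edges from {n30} -> (n1, d=2), (n18, d=2).
Iteration 3: no outgoing edges from {n1,n18}; recursion stops.

n1, n18, n21, n30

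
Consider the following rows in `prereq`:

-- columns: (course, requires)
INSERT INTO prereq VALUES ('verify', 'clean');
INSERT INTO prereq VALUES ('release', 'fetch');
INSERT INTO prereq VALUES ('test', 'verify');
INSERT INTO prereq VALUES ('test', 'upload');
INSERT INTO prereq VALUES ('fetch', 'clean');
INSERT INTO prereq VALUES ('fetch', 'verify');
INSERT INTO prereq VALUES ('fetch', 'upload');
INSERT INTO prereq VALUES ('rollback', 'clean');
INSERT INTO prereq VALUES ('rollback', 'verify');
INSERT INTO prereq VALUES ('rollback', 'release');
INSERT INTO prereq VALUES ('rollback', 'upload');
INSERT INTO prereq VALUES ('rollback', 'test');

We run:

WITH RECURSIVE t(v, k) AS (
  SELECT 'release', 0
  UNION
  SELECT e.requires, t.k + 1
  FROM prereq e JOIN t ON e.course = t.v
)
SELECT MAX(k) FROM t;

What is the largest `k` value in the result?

3

Base: (release, k=0).
Iteration 1: edges from {release} -> (fetch, k=1).
Iteration 2: edges from {fetch} -> (clean, k=2), (upload, k=2), (verify, k=2).
Iteration 3: edges from {clean,upload,verify} -> (clean, k=3).
Iteration 4: no outgoing edges from {clean}; recursion stops.
k values: 0, 1, 2, 2, 2, 3; the maximum is 3.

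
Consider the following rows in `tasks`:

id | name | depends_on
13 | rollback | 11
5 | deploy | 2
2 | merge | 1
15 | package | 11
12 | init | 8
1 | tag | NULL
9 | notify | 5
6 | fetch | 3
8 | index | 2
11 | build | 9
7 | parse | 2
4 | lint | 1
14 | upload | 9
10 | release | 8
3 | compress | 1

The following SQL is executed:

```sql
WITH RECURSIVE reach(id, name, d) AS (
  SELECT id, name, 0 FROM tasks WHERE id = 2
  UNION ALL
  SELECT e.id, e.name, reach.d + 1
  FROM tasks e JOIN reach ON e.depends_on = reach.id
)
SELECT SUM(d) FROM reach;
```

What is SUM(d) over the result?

23

Base: id=2 (merge) at d 0.
Iteration 1: rows with depends_on in {2} -> deploy (id 5, d 1), parse (id 7, d 1), index (id 8, d 1).
Iteration 2: rows with depends_on in {5,7,8} -> notify (id 9, d 2), release (id 10, d 2), init (id 12, d 2).
Iteration 3: rows with depends_on in {9,10,12} -> build (id 11, d 3), upload (id 14, d 3).
Iteration 4: rows with depends_on in {11,14} -> rollback (id 13, d 4), package (id 15, d 4).
Iteration 5: no rows with depends_on in {13,15}; recursion stops.
SUM(d) = 0 + 1 + 1 + 1 + 2 + 2 + 2 + 3 + 3 + 4 + 4 = 23.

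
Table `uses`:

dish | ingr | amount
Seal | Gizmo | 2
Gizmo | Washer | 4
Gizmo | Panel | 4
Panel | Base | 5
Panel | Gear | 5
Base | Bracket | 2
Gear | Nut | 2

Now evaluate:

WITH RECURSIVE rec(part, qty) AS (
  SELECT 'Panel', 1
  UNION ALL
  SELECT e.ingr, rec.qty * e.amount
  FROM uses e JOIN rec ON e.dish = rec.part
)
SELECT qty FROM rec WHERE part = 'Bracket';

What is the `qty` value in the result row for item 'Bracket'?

10

Base: (Panel, qty=1).
Iteration 1: components of {Panel} -> Base = 1*5 = 5, Gear = 1*5 = 5.
Iteration 2: components of {Base,Gear} -> Bracket = 5*2 = 10, Nut = 5*2 = 10.
Iteration 3: no further components; recursion stops.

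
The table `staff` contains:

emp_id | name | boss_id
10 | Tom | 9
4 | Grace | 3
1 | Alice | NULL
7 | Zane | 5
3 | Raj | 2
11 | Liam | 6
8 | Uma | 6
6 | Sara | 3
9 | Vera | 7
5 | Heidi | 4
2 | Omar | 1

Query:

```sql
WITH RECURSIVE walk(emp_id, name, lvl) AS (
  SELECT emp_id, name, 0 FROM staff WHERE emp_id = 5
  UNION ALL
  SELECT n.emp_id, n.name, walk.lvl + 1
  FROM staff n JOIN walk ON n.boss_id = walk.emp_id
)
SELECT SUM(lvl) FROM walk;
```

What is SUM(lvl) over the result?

6

Base: emp_id=5 (Heidi) at lvl 0.
Iteration 1: rows with boss_id in {5} -> Zane (id 7, lvl 1).
Iteration 2: rows with boss_id in {7} -> Vera (id 9, lvl 2).
Iteration 3: rows with boss_id in {9} -> Tom (id 10, lvl 3).
Iteration 4: no rows with boss_id in {10}; recursion stops.
SUM(lvl) = 0 + 1 + 2 + 3 = 6.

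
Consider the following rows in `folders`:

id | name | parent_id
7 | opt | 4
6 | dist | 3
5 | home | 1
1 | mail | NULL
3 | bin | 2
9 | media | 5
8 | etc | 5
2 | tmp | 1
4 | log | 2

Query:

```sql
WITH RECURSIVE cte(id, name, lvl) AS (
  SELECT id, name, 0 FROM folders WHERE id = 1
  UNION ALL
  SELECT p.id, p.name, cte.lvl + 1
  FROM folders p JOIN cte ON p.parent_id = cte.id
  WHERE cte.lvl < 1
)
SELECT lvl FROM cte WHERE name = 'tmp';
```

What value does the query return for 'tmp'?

Base: id=1 (mail) at lvl 0.
Iteration 1: rows with parent_id in {1} -> tmp (id 2, lvl 1), home (id 5, lvl 1).
Iteration 2: lvl < 1 fails for all current rows; recursion stops.

1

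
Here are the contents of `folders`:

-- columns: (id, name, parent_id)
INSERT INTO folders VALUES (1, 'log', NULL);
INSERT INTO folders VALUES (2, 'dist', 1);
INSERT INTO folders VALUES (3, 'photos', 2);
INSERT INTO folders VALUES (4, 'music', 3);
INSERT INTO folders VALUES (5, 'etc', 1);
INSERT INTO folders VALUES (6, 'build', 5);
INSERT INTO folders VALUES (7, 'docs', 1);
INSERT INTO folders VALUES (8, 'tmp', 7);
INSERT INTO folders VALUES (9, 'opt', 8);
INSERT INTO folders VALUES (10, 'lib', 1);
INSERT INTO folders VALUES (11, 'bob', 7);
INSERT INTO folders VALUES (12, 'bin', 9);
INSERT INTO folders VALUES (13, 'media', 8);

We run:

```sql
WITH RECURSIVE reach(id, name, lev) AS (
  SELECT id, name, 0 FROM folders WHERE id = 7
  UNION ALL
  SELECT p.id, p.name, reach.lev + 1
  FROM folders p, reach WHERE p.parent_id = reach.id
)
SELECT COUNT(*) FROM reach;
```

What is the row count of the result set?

6

Base: id=7 (docs) at lev 0.
Iteration 1: rows with parent_id in {7} -> tmp (id 8, lev 1), bob (id 11, lev 1).
Iteration 2: rows with parent_id in {8,11} -> opt (id 9, lev 2), media (id 13, lev 2).
Iteration 3: rows with parent_id in {9,13} -> bin (id 12, lev 3).
Iteration 4: no rows with parent_id in {12}; recursion stops.
Total rows emitted: 6.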